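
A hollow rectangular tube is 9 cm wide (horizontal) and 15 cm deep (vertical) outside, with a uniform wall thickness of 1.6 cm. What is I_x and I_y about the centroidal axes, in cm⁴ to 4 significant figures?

I_x ≈ 1737 cm⁴, I_y ≈ 719.4 cm⁴

Break the section into simple shapes (no overlaps), measuring from the bottom-left corner of the bounding box.
Outer rectangle: 9 × 15, A = 135 cm², y = 7.5 cm, Ī = 2531.25 cm⁴.
Inner void (subtracted): 5.8 × 11.8, A = 68.44 cm², y = 7.5 cm, Ī = 794.132 cm⁴.
By symmetry the centroid is at mid-height, ȳ = 7.5 cm.
All pieces are centred on the centroidal x-axis, so I = ΣĪ (holes subtracted) = 1737.12 cm⁴.
Repeating about the centroidal y-axis gives I_y = 719.39 cm⁴.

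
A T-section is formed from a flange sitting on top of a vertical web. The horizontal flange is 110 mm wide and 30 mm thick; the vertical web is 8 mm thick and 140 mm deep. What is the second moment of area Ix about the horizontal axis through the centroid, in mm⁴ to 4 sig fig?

Decompose the section into non-overlapping parts with the origin at the bottom-left of its bounding rectangle.
Flange: 110 × 30, A = 3 300 mm², y = 155 mm, Ī = 247 500 mm⁴.
Web: 8 × 140, A = 1 120 mm², y = 70 mm, Ī = 1 829 333 mm⁴.
Centroid: ȳ = ΣA·y / ΣA = 133.462 mm.
Transfer each piece to the horizontal axis through the centroid using Ī + A·d² with d = y − 133.462:
  flange: d = 21.5385 mm → contributes +1 778 388 mm⁴
  web: d = -63.4615 mm → contributes +6 339 984 mm⁴
Total I = 8 118 372 mm⁴.

Ix ≈ 8.118 × 10⁶ mm⁴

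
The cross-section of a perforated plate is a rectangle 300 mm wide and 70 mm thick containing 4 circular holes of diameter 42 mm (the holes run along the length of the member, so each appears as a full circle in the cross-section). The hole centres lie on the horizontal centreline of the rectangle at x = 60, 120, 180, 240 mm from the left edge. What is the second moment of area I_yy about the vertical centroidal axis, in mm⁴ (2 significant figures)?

Split into non-overlapping primitives; take the origin at the lower-left of the bounding box.
Plate: 300 × 70, A = 21 000 mm², x = 150 mm, Ī = 157 500 000 mm⁴.
Hole 1 (subtracted): ⌀42, A = 1 385 mm², x = 60 mm, Ī = 152 745 mm⁴.
Hole 2 (subtracted): ⌀42, A = 1 385 mm², x = 120 mm, Ī = 152 745 mm⁴.
Hole 3 (subtracted): ⌀42, A = 1 385 mm², x = 180 mm, Ī = 152 745 mm⁴.
Hole 4 (subtracted): ⌀42, A = 1 385 mm², x = 240 mm, Ī = 152 745 mm⁴.
By symmetry the centroid is at mid-width, x̄ = 150 mm.
Transfer each piece to the vertical centroidal axis using Ī + A·d² with d = x − 150:
  plate: d = 0 mm → contributes +157 500 000 mm⁴
  hole 1: d = -90 mm → contributes −11 374 828 mm⁴
  hole 2: d = -30 mm → contributes −1 399 643 mm⁴
  hole 3: d = 30 mm → contributes −1 399 643 mm⁴
  hole 4: d = 90 mm → contributes −11 374 828 mm⁴
Total I = 131 951 057 mm⁴.

I_yy ≈ 1.3 × 10⁸ mm⁴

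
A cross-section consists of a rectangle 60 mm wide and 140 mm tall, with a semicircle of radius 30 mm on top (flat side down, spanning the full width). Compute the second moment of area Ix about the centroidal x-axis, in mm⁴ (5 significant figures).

Ix ≈ 2.2091 × 10⁷ mm⁴

Split into non-overlapping primitives; take the origin at the lower-left of the bounding box.
Rectangular body: 60 × 140, A = 8 400 mm², y = 70 mm, Ī = 13 720 000 mm⁴.
Semicircular cap: semicircle r = 30, A = 1413.717 mm², y = 152.7324 mm, Ī = 88903.14 mm⁴.
Centroid: ȳ = ΣA·y / ΣA = 81.91803 mm.
Transfer each piece to the centroidal x-axis using Ī + A·d² with d = y − 81.91803:
  rectangular body: d = -11.91803 mm → contributes +14 913 131 mm⁴
  semicircular cap: d = 70.81437 mm → contributes +7 178 232 mm⁴
Total I = 22 091 363 mm⁴.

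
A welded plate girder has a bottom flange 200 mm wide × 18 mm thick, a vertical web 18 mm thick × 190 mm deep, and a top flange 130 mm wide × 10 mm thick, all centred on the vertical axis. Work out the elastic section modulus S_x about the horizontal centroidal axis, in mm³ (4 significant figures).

Treat the section as a set of non-overlapping primitives; coordinates are from the bounding-box lower-left.
Bottom plate: 200 × 18, A = 3 600 mm², y = 9 mm, Ī = 97 200 mm⁴.
Web plate: 18 × 190, A = 3 420 mm², y = 113 mm, Ī = 10 288 500 mm⁴.
Top plate: 130 × 10, A = 1 300 mm², y = 213 mm, Ī = 10833.3 mm⁴.
Centroid: ȳ = ΣA·y / ΣA = 83.625 mm.
Transfer each piece to the horizontal centroidal axis using Ī + A·d² with d = y − 83.625:
  bottom plate: d = -74.625 mm → contributes +20 145 206 mm⁴
  web plate: d = 29.375 mm → contributes +13 239 586 mm⁴
  top plate: d = 129.375 mm → contributes +21 770 091 mm⁴
Total I = 55 154 883 mm⁴.
Extreme fibre distance c = 134.375 mm; S = I/c = 410 455 mm³.

S_x ≈ 4.105 × 10⁵ mm³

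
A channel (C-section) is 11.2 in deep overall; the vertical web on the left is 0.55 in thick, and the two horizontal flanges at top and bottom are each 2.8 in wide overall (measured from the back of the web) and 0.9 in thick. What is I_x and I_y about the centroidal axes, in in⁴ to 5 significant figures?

I_x ≈ 172.08 in⁴, I_y ≈ 6.6531 in⁴

Decompose the section into non-overlapping parts with the origin at the bottom-left of its bounding rectangle.
Web: 0.55 × 11.2, A = 6.16 in², y = 5.6 in, Ī = 64.39253 in⁴.
Top flange (beyond web): 2.25 × 0.9, A = 2.025 in², y = 10.75 in, Ī = 0.1366875 in⁴.
Bottom flange (beyond web): 2.25 × 0.9, A = 2.025 in², y = 0.45 in, Ī = 0.1366875 in⁴.
By symmetry the centroid is at mid-height, ȳ = 5.6 in.
Transfer each piece to the centroidal x-axis using Ī + A·d² with d = y − 5.6:
  web: d = 0 in → contributes +64.39253 in⁴
  top flange (beyond web): d = 5.15 in → contributes +53.84475 in⁴
  bottom flange (beyond web): d = -5.15 in → contributes +53.84475 in⁴
Total I = 172.082 in⁴.
For the y-axis: x̄ = 0.8303379 in.
Repeating about the centroidal y-axis gives I_y = 6.653111 in⁴.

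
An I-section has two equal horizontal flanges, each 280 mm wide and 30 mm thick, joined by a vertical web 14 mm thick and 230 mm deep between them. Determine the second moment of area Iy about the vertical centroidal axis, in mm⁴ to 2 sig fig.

Iy ≈ 1.1 × 10⁸ mm⁴

Treat the section as a set of non-overlapping primitives; coordinates are from the bounding-box lower-left.
Bottom flange: 280 × 30, A = 8 400 mm², x = 140 mm, Ī = 54 880 000 mm⁴.
Web: 14 × 230, A = 3 220 mm², x = 140 mm, Ī = 52 593 mm⁴.
Top flange: 280 × 30, A = 8 400 mm², x = 140 mm, Ī = 54 880 000 mm⁴.
By symmetry the centroid is at mid-width, x̄ = 140 mm.
All pieces are centred on the vertical centroidal axis, so I = ΣĪ = 109 812 593 mm⁴.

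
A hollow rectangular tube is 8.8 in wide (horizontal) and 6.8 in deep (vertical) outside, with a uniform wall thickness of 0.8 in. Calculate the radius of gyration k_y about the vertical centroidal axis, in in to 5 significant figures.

Decompose the section into non-overlapping parts with the origin at the bottom-left of its bounding rectangle.
Outer rectangle: 8.8 × 6.8, A = 59.84 in², x = 4.4 in, Ī = 386.1675 in⁴.
Inner void (subtracted): 7.2 × 5.2, A = 37.44 in², x = 4.4 in, Ī = 161.7408 in⁴.
By symmetry the centroid is at mid-width, x̄ = 4.4 in.
All pieces are centred on the vertical centroidal axis, so I = ΣĪ (holes subtracted) = 224.4267 in⁴.
Radius of gyration: k = √(I/A) = √(224.4267 / 22.4) = 3.165288 in.

k_y ≈ 3.1653 in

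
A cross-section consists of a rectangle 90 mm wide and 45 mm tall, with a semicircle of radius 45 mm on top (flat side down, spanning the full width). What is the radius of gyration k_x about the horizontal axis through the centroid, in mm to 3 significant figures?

k_x ≈ 24.1 mm

Decompose the section into non-overlapping parts with the origin at the bottom-left of its bounding rectangle.
Rectangular body: 90 × 45, A = 4 050 mm², y = 22.5 mm, Ī = 683 438 mm⁴.
Semicircular cap: semicircle r = 45, A = 3180.9 mm², y = 64.099 mm, Ī = 450 072 mm⁴.
Centroid: ȳ = ΣA·y / ΣA = 40.799 mm.
Transfer each piece to the horizontal axis through the centroid using Ī + A·d² with d = y − 40.799:
  rectangular body: d = -18.299 mm → contributes +2 039 632 mm⁴
  semicircular cap: d = 23.299 mm → contributes +2 176 832 mm⁴
Total I = 4 216 464 mm⁴.
Radius of gyration: k = √(I/A) = √(4 216 464 / 7230.9) = 24.148 mm.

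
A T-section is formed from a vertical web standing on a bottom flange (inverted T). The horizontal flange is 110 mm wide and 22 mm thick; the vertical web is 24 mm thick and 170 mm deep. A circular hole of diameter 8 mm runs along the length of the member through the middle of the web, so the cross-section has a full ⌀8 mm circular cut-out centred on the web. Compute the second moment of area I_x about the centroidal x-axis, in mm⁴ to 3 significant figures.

I_x ≈ 2.39 × 10⁷ mm⁴

Break the section into simple shapes (no overlaps), measuring from the bottom-left corner of the bounding box.
Flange: 110 × 22, A = 2 420 mm², y = 11 mm, Ī = 97 607 mm⁴.
Web: 24 × 170, A = 4 080 mm², y = 107 mm, Ī = 9 826 000 mm⁴.
Hole (subtracted): ⌀8, A = 50.265 mm², y = 107 mm, Ī = 201.06 mm⁴.
Centroid: ȳ = ΣA·y / ΣA = 70.98 mm.
Transfer each piece to the centroidal x-axis using Ī + A·d² with d = y − 70.98:
  flange: d = -59.98 mm → contributes +8 803 774 mm⁴
  web: d = 36.02 mm → contributes +15 119 582 mm⁴
  hole: d = 36.02 mm → contributes −65 418 mm⁴
Total I = 23 857 939 mm⁴.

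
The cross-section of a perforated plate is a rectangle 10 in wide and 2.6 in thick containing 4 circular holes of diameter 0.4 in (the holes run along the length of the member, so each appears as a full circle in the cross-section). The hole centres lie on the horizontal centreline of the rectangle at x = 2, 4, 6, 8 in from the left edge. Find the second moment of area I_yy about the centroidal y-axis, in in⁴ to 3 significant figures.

Split into non-overlapping primitives; take the origin at the lower-left of the bounding box.
Plate: 10 × 2.6, A = 26 in², x = 5 in, Ī = 216.67 in⁴.
Hole 1 (subtracted): ⌀0.4, A = 0.12566 in², x = 2 in, Ī = 0.0012566 in⁴.
Hole 2 (subtracted): ⌀0.4, A = 0.12566 in², x = 4 in, Ī = 0.0012566 in⁴.
Hole 3 (subtracted): ⌀0.4, A = 0.12566 in², x = 6 in, Ī = 0.0012566 in⁴.
Hole 4 (subtracted): ⌀0.4, A = 0.12566 in², x = 8 in, Ī = 0.0012566 in⁴.
By symmetry the centroid is at mid-width, x̄ = 5 in.
Transfer each piece to the centroidal y-axis using Ī + A·d² with d = x − 5:
  plate: d = 0 in → contributes +216.67 in⁴
  hole 1: d = -3 in → contributes −1.1322 in⁴
  hole 2: d = -1 in → contributes −0.12692 in⁴
  hole 3: d = 1 in → contributes −0.12692 in⁴
  hole 4: d = 3 in → contributes −1.1322 in⁴
Total I = 214.15 in⁴.

I_yy ≈ 214 in⁴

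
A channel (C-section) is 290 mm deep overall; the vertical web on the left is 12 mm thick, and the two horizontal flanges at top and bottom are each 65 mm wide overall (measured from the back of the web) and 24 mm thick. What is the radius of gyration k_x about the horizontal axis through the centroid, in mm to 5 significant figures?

Break the section into simple shapes (no overlaps), measuring from the bottom-left corner of the bounding box.
Web: 12 × 290, A = 3 480 mm², y = 145 mm, Ī = 24 389 000 mm⁴.
Top flange (beyond web): 53 × 24, A = 1 272 mm², y = 278 mm, Ī = 61 056 mm⁴.
Bottom flange (beyond web): 53 × 24, A = 1 272 mm², y = 12 mm, Ī = 61 056 mm⁴.
By symmetry the centroid is at mid-height, ȳ = 145 mm.
Transfer each piece to the horizontal axis through the centroid using Ī + A·d² with d = y − 145:
  web: d = 0 mm → contributes +24 389 000 mm⁴
  top flange (beyond web): d = 133 mm → contributes +22 561 464 mm⁴
  bottom flange (beyond web): d = -133 mm → contributes +22 561 464 mm⁴
Total I = 69 511 928 mm⁴.
Radius of gyration: k = √(I/A) = √(69 511 928 / 6 024) = 107.4205 mm.

k_x ≈ 107.42 mm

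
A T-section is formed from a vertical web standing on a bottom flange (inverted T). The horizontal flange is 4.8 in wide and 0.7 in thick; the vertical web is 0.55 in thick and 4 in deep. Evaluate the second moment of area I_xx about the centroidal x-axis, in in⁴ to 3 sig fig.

I_xx ≈ 10.4 in⁴

Break the section into simple shapes (no overlaps), measuring from the bottom-left corner of the bounding box.
Flange: 4.8 × 0.7, A = 3.36 in², y = 0.35 in, Ī = 0.1372 in⁴.
Web: 0.55 × 4, A = 2.2 in², y = 2.7 in, Ī = 2.9333 in⁴.
Centroid: ȳ = ΣA·y / ΣA = 1.2799 in.
Transfer each piece to the centroidal x-axis using Ī + A·d² with d = y − 1.2799:
  flange: d = -0.92986 in → contributes +3.0424 in⁴
  web: d = 1.4201 in → contributes +7.3703 in⁴
Total I = 10.413 in⁴.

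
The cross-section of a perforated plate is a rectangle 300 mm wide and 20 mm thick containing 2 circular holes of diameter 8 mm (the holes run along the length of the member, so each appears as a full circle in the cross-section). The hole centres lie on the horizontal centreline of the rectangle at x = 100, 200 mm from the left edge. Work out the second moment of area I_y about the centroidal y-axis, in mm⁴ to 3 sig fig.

I_y ≈ 4.47 × 10⁷ mm⁴

Split into non-overlapping primitives; take the origin at the lower-left of the bounding box.
Plate: 300 × 20, A = 6 000 mm², x = 150 mm, Ī = 45 000 000 mm⁴.
Hole 1 (subtracted): ⌀8, A = 50.265 mm², x = 100 mm, Ī = 201.06 mm⁴.
Hole 2 (subtracted): ⌀8, A = 50.265 mm², x = 200 mm, Ī = 201.06 mm⁴.
By symmetry the centroid is at mid-width, x̄ = 150 mm.
Transfer each piece to the centroidal y-axis using Ī + A·d² with d = x − 150:
  plate: d = 0 mm → contributes +45 000 000 mm⁴
  hole 1: d = -50 mm → contributes −125 865 mm⁴
  hole 2: d = 50 mm → contributes −125 865 mm⁴
Total I = 44 748 270 mm⁴.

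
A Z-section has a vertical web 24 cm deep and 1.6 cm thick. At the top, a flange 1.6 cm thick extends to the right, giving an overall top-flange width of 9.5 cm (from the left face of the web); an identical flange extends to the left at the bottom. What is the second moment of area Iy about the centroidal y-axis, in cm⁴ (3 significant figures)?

Iy ≈ 710 cm⁴

Break the section into simple shapes (no overlaps), measuring from the bottom-left corner of the bounding box.
Web: 1.6 × 24, A = 38.4 cm², x = 8.7 cm, Ī = 8.192 cm⁴.
Top flange (beyond web): 7.9 × 1.6, A = 12.64 cm², x = 13.45 cm, Ī = 65.739 cm⁴.
Bottom flange (beyond web): 7.9 × 1.6, A = 12.64 cm², x = 3.95 cm, Ī = 65.739 cm⁴.
Centroid: x̄ = ΣA·x / ΣA = 8.7 cm.
Transfer each piece to the centroidal y-axis using Ī + A·d² with d = x − 8.7:
  web: d = 0 cm → contributes +8.192 cm⁴
  top flange (beyond web): d = 4.75 cm → contributes +350.93 cm⁴
  bottom flange (beyond web): d = -4.75 cm → contributes +350.93 cm⁴
Total I = 710.05 cm⁴.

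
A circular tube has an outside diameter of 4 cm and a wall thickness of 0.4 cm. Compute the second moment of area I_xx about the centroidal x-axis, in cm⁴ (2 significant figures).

Treat the section as a set of non-overlapping primitives; coordinates are from the bounding-box lower-left.
Outer circle: ⌀4, A = 12.57 cm², y = 2 cm, Ī = 12.57 cm⁴.
Bore (subtracted): ⌀3.2, A = 8.042 cm², y = 2 cm, Ī = 5.147 cm⁴.
By symmetry the centroid is at mid-height, ȳ = 2 cm.
All pieces are centred on the centroidal x-axis, so I = ΣĪ (holes subtracted) = 7.419 cm⁴.

I_xx ≈ 7.4 cm⁴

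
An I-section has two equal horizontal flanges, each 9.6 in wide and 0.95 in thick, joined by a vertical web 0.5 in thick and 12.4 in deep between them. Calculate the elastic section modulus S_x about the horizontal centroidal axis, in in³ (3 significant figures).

Split into non-overlapping primitives; take the origin at the lower-left of the bounding box.
Bottom flange: 9.6 × 0.95, A = 9.12 in², y = 0.475 in, Ī = 0.6859 in⁴.
Web: 0.5 × 12.4, A = 6.2 in², y = 7.15 in, Ī = 79.443 in⁴.
Top flange: 9.6 × 0.95, A = 9.12 in², y = 13.825 in, Ī = 0.6859 in⁴.
By symmetry the centroid is at mid-height, ȳ = 7.15 in.
Transfer each piece to the horizontal centroidal axis using Ī + A·d² with d = y − 7.15:
  bottom flange: d = -6.675 in → contributes +407.03 in⁴
  web: d = 0 in → contributes +79.443 in⁴
  top flange: d = 6.675 in → contributes +407.03 in⁴
Total I = 893.51 in⁴.
Extreme fibre distance c = 7.15 in; S = I/c = 124.97 in³.

S_x ≈ 125 in³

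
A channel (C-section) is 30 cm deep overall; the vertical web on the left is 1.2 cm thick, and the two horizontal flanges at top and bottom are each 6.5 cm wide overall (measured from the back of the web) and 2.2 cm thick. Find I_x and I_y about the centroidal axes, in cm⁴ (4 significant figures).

Decompose the section into non-overlapping parts with the origin at the bottom-left of its bounding rectangle.
Web: 1.2 × 30, A = 36 cm², y = 15 cm, Ī = 2 700 cm⁴.
Top flange (beyond web): 5.3 × 2.2, A = 11.66 cm², y = 28.9 cm, Ī = 4.70287 cm⁴.
Bottom flange (beyond web): 5.3 × 2.2, A = 11.66 cm², y = 1.1 cm, Ī = 4.70287 cm⁴.
By symmetry the centroid is at mid-height, ȳ = 15 cm.
Transfer each piece to the centroidal x-axis using Ī + A·d² with d = y − 15:
  web: d = 0 cm → contributes +2 700 cm⁴
  top flange (beyond web): d = 13.9 cm → contributes +2257.53 cm⁴
  bottom flange (beyond web): d = -13.9 cm → contributes +2257.53 cm⁴
Total I = 7215.06 cm⁴.
For the y-axis: x̄ = 1.87765 cm.
Repeating about the centroidal y-axis gives I_y = 208.393 cm⁴.

I_x ≈ 7215 cm⁴, I_y ≈ 208.4 cm⁴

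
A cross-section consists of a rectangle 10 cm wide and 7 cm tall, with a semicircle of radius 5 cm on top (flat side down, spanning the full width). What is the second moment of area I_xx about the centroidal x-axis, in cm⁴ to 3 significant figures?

I_xx ≈ 1150 cm⁴

Decompose the section into non-overlapping parts with the origin at the bottom-left of its bounding rectangle.
Rectangular body: 10 × 7, A = 70 cm², y = 3.5 cm, Ī = 285.83 cm⁴.
Semicircular cap: semicircle r = 5, A = 39.27 cm², y = 9.1221 cm, Ī = 68.598 cm⁴.
Centroid: ȳ = ΣA·y / ΣA = 5.5205 cm.
Transfer each piece to the centroidal x-axis using Ī + A·d² with d = y − 5.5205:
  rectangular body: d = -2.0205 cm → contributes +571.6 cm⁴
  semicircular cap: d = 3.6016 cm → contributes +577.98 cm⁴
Total I = 1149.6 cm⁴.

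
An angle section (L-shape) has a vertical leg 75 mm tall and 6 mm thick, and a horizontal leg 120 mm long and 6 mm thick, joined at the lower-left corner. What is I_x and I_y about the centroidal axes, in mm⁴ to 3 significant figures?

Split into non-overlapping primitives; take the origin at the lower-left of the bounding box.
Vertical leg: 6 × 75, A = 450 mm², y = 37.5 mm, Ī = 210 938 mm⁴.
Horizontal leg (remainder): 114 × 6, A = 684 mm², y = 3 mm, Ī = 2 052 mm⁴.
Centroid: ȳ = ΣA·y / ΣA = 16.69 mm.
Transfer each piece to the centroidal x-axis using Ī + A·d² with d = y − 16.69:
  vertical leg: d = 20.81 mm → contributes +405 804 mm⁴
  horizontal leg (remainder): d = -13.69 mm → contributes +130 254 mm⁴
Total I = 536 057 mm⁴.
For the y-axis: x̄ = 39.19 mm.
Repeating about the centroidal y-axis gives I_y = 1 719 265 mm⁴.

I_x ≈ 5.36 × 10⁵ mm⁴, I_y ≈ 1.72 × 10⁶ mm⁴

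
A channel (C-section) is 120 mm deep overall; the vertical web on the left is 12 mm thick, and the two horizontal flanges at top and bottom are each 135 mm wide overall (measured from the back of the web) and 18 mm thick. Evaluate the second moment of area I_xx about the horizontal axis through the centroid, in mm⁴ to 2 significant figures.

Split into non-overlapping primitives; take the origin at the lower-left of the bounding box.
Web: 12 × 120, A = 1 440 mm², y = 60 mm, Ī = 1 728 000 mm⁴.
Top flange (beyond web): 123 × 18, A = 2 214 mm², y = 111 mm, Ī = 59 778 mm⁴.
Bottom flange (beyond web): 123 × 18, A = 2 214 mm², y = 9 mm, Ī = 59 778 mm⁴.
By symmetry the centroid is at mid-height, ȳ = 60 mm.
Transfer each piece to the horizontal axis through the centroid using Ī + A·d² with d = y − 60:
  web: d = 0 mm → contributes +1 728 000 mm⁴
  top flange (beyond web): d = 51 mm → contributes +5 818 392 mm⁴
  bottom flange (beyond web): d = -51 mm → contributes +5 818 392 mm⁴
Total I = 13 364 784 mm⁴.

I_xx ≈ 1.3 × 10⁷ mm⁴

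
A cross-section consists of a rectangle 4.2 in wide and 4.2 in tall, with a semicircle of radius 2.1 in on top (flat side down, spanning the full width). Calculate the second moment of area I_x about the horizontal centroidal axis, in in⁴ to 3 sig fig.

Break the section into simple shapes (no overlaps), measuring from the bottom-left corner of the bounding box.
Rectangular body: 4.2 × 4.2, A = 17.64 in², y = 2.1 in, Ī = 25.931 in⁴.
Semicircular cap: semicircle r = 2.1, A = 6.9272 in², y = 5.0913 in, Ī = 2.1346 in⁴.
Centroid: ȳ = ΣA·y / ΣA = 2.9434 in.
Transfer each piece to the horizontal centroidal axis using Ī + A·d² with d = y − 2.9434:
  rectangular body: d = -0.84345 in → contributes +38.48 in⁴
  semicircular cap: d = 2.1478 in → contributes +34.091 in⁴
Total I = 72.571 in⁴.

I_x ≈ 72.6 in⁴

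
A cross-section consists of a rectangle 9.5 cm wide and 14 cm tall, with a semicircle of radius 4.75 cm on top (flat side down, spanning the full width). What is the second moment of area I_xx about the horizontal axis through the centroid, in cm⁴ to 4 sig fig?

Break the section into simple shapes (no overlaps), measuring from the bottom-left corner of the bounding box.
Rectangular body: 9.5 × 14, A = 133 cm², y = 7 cm, Ī = 2172.33 cm⁴.
Semicircular cap: semicircle r = 4.75, A = 35.4411 cm², y = 16.016 cm, Ī = 55.8736 cm⁴.
Centroid: ȳ = ΣA·y / ΣA = 8.89702 cm.
Transfer each piece to the horizontal axis through the centroid using Ī + A·d² with d = y − 8.89702:
  rectangular body: d = -1.89702 cm → contributes +2650.96 cm⁴
  semicircular cap: d = 7.11895 cm → contributes +1852.01 cm⁴
Total I = 4502.96 cm⁴.

I_xx ≈ 4503 cm⁴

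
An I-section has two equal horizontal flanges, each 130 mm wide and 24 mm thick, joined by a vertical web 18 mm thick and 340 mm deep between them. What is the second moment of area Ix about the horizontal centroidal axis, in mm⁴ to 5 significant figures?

Ix ≈ 2.6595 × 10⁸ mm⁴

Split into non-overlapping primitives; take the origin at the lower-left of the bounding box.
Bottom flange: 130 × 24, A = 3 120 mm², y = 12 mm, Ī = 149 760 mm⁴.
Web: 18 × 340, A = 6 120 mm², y = 194 mm, Ī = 58 956 000 mm⁴.
Top flange: 130 × 24, A = 3 120 mm², y = 376 mm, Ī = 149 760 mm⁴.
By symmetry the centroid is at mid-height, ȳ = 194 mm.
Transfer each piece to the horizontal centroidal axis using Ī + A·d² with d = y − 194:
  bottom flange: d = -182 mm → contributes +103 496 640 mm⁴
  web: d = 0 mm → contributes +58 956 000 mm⁴
  top flange: d = 182 mm → contributes +103 496 640 mm⁴
Total I = 265 949 280 mm⁴.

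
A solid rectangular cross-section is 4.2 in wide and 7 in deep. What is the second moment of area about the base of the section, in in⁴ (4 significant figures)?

I_base ≈ 480.2 in⁴

The section: 4.2 × 7, A = 29.4 in², y = 3.5 in, Ī = 120.05 in⁴.
Transfer it to a horizontal axis along the bottom face using Ī + A·d² with d = y − 0:
  the section: d = 3.5 in → contributes +480.2 in⁴
Total I = 480.2 in⁴.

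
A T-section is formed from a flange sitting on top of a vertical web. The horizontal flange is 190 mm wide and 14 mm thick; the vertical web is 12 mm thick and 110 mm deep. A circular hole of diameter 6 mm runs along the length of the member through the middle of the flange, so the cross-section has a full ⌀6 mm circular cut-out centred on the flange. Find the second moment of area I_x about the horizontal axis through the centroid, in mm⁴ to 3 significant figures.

Treat the section as a set of non-overlapping primitives; coordinates are from the bounding-box lower-left.
Flange: 190 × 14, A = 2 660 mm², y = 117 mm, Ī = 43 447 mm⁴.
Web: 12 × 110, A = 1 320 mm², y = 55 mm, Ī = 1 331 000 mm⁴.
Hole (subtracted): ⌀6, A = 28.274 mm², y = 117 mm, Ī = 63.617 mm⁴.
Centroid: ȳ = ΣA·y / ΣA = 96.29 mm.
Transfer each piece to the horizontal axis through the centroid using Ī + A·d² with d = y − 96.29:
  flange: d = 20.71 mm → contributes +1 184 325 mm⁴
  web: d = -41.29 mm → contributes +3 581 427 mm⁴
  hole: d = 20.71 mm → contributes −12 191 mm⁴
Total I = 4 753 562 mm⁴.

I_x ≈ 4.75 × 10⁶ mm⁴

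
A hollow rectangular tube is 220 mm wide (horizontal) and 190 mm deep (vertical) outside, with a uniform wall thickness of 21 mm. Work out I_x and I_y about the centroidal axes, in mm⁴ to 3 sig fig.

Treat the section as a set of non-overlapping primitives; coordinates are from the bounding-box lower-left.
Outer rectangle: 220 × 190, A = 41 800 mm², y = 95 mm, Ī = 125 748 333 mm⁴.
Inner void (subtracted): 178 × 148, A = 26 344 mm², y = 95 mm, Ī = 48 086 581 mm⁴.
By symmetry the centroid is at mid-height, ȳ = 95 mm.
All pieces are centred on the centroidal x-axis, so I = ΣĪ (holes subtracted) = 77 661 752 mm⁴.
Repeating about the centroidal y-axis gives I_y = 99 036 392 mm⁴.

I_x ≈ 7.77 × 10⁷ mm⁴, I_y ≈ 9.90 × 10⁷ mm⁴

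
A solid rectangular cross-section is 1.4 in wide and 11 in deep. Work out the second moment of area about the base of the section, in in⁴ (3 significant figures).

I_base ≈ 621 in⁴

The section: 1.4 × 11, A = 15.4 in², y = 5.5 in, Ī = 155.28 in⁴.
Transfer it to the base of the section using Ī + A·d² with d = y − 0:
  the section: d = 5.5 in → contributes +621.13 in⁴
Total I = 621.13 in⁴.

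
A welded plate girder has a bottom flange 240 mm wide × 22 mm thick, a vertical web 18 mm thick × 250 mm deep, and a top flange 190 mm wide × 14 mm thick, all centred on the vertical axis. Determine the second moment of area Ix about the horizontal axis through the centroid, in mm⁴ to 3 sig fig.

Ix ≈ 1.57 × 10⁸ mm⁴

Break the section into simple shapes (no overlaps), measuring from the bottom-left corner of the bounding box.
Bottom plate: 240 × 22, A = 5 280 mm², y = 11 mm, Ī = 212 960 mm⁴.
Web plate: 18 × 250, A = 4 500 mm², y = 147 mm, Ī = 23 437 500 mm⁴.
Top plate: 190 × 14, A = 2 660 mm², y = 279 mm, Ī = 43 447 mm⁴.
Centroid: ȳ = ΣA·y / ΣA = 117.5 mm.
Transfer each piece to the horizontal axis through the centroid using Ī + A·d² with d = y − 117.5:
  bottom plate: d = -106.5 mm → contributes +60 101 848 mm⁴
  web plate: d = 29.498 mm → contributes +27 353 198 mm⁴
  top plate: d = 161.5 mm → contributes +69 420 850 mm⁴
Total I = 156 875 897 mm⁴.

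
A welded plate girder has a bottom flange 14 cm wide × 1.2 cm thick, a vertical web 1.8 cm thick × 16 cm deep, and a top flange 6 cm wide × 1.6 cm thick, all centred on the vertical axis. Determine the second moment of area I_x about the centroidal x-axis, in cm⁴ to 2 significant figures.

I_x ≈ 2500 cm⁴

Break the section into simple shapes (no overlaps), measuring from the bottom-left corner of the bounding box.
Bottom plate: 14 × 1.2, A = 16.8 cm², y = 0.6 cm, Ī = 2.016 cm⁴.
Web plate: 1.8 × 16, A = 28.8 cm², y = 9.2 cm, Ī = 614.4 cm⁴.
Top plate: 6 × 1.6, A = 9.6 cm², y = 18 cm, Ī = 2.048 cm⁴.
Centroid: ȳ = ΣA·y / ΣA = 8.113 cm.
Transfer each piece to the centroidal x-axis using Ī + A·d² with d = y − 8.113:
  bottom plate: d = -7.513 cm → contributes +950.3 cm⁴
  web plate: d = 1.087 cm → contributes +648.4 cm⁴
  top plate: d = 9.887 cm → contributes +940.5 cm⁴
Total I = 2 539 cm⁴.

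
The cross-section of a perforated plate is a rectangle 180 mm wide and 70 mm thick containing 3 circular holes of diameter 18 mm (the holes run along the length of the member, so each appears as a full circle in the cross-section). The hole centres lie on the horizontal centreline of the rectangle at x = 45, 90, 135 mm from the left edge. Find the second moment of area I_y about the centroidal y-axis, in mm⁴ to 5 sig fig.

I_y ≈ 3.2974 × 10⁷ mm⁴

Decompose the section into non-overlapping parts with the origin at the bottom-left of its bounding rectangle.
Plate: 180 × 70, A = 12 600 mm², x = 90 mm, Ī = 34 020 000 mm⁴.
Hole 1 (subtracted): ⌀18, A = 254.469 mm², x = 45 mm, Ī = 5152.997 mm⁴.
Hole 2 (subtracted): ⌀18, A = 254.469 mm², x = 90 mm, Ī = 5152.997 mm⁴.
Hole 3 (subtracted): ⌀18, A = 254.469 mm², x = 135 mm, Ī = 5152.997 mm⁴.
By symmetry the centroid is at mid-width, x̄ = 90 mm.
Transfer each piece to the centroidal y-axis using Ī + A·d² with d = x − 90:
  plate: d = 0 mm → contributes +34 020 000 mm⁴
  hole 1: d = -45 mm → contributes −520452.7 mm⁴
  hole 2: d = 0 mm → contributes −5152.997 mm⁴
  hole 3: d = 45 mm → contributes −520452.7 mm⁴
Total I = 32 973 942 mm⁴.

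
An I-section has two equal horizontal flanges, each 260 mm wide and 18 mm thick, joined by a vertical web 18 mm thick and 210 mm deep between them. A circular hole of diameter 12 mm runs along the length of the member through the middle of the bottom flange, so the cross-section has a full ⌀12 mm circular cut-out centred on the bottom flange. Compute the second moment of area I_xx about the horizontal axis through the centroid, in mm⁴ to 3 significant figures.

Treat the section as a set of non-overlapping primitives; coordinates are from the bounding-box lower-left.
Bottom flange: 260 × 18, A = 4 680 mm², y = 9 mm, Ī = 126 360 mm⁴.
Web: 18 × 210, A = 3 780 mm², y = 123 mm, Ī = 13 891 500 mm⁴.
Top flange: 260 × 18, A = 4 680 mm², y = 237 mm, Ī = 126 360 mm⁴.
Hole (subtracted): ⌀12, A = 113.1 mm², y = 9 mm, Ī = 1017.9 mm⁴.
Centroid: ȳ = ΣA·y / ΣA = 123.99 mm.
Transfer each piece to the horizontal axis through the centroid using Ī + A·d² with d = y − 123.99:
  bottom flange: d = -114.99 mm → contributes +62 008 304 mm⁴
  web: d = -0.98973 mm → contributes +13 895 203 mm⁴
  top flange: d = 113.01 mm → contributes +59 896 145 mm⁴
  hole: d = -114.99 mm → contributes −1 496 463 mm⁴
Total I = 134 303 188 mm⁴.

I_xx ≈ 1.34 × 10⁸ mm⁴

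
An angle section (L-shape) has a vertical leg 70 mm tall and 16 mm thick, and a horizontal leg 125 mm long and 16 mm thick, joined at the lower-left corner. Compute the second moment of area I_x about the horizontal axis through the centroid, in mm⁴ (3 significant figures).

Treat the section as a set of non-overlapping primitives; coordinates are from the bounding-box lower-left.
Vertical leg: 16 × 70, A = 1 120 mm², y = 35 mm, Ī = 457 333 mm⁴.
Horizontal leg (remainder): 109 × 16, A = 1 744 mm², y = 8 mm, Ī = 37 205 mm⁴.
Centroid: ȳ = ΣA·y / ΣA = 18.559 mm.
Transfer each piece to the horizontal axis through the centroid using Ī + A·d² with d = y − 18.559:
  vertical leg: d = 16.441 mm → contributes +760 089 mm⁴
  horizontal leg (remainder): d = -10.559 mm → contributes +231 636 mm⁴
Total I = 991 725 mm⁴.

I_x ≈ 9.92 × 10⁵ mm⁴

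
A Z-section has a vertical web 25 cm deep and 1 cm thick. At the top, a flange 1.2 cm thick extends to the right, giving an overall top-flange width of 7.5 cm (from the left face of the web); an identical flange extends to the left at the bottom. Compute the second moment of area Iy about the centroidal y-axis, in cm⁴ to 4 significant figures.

Treat the section as a set of non-overlapping primitives; coordinates are from the bounding-box lower-left.
Web: 1 × 25, A = 25 cm², x = 7 cm, Ī = 2.08333 cm⁴.
Top flange (beyond web): 6.5 × 1.2, A = 7.8 cm², x = 10.75 cm, Ī = 27.4625 cm⁴.
Bottom flange (beyond web): 6.5 × 1.2, A = 7.8 cm², x = 3.25 cm, Ī = 27.4625 cm⁴.
Centroid: x̄ = ΣA·x / ΣA = 7 cm.
Transfer each piece to the centroidal y-axis using Ī + A·d² with d = x − 7:
  web: d = 0 cm → contributes +2.08333 cm⁴
  top flange (beyond web): d = 3.75 cm → contributes +137.15 cm⁴
  bottom flange (beyond web): d = -3.75 cm → contributes +137.15 cm⁴
Total I = 276.383 cm⁴.

Iy ≈ 276.4 cm⁴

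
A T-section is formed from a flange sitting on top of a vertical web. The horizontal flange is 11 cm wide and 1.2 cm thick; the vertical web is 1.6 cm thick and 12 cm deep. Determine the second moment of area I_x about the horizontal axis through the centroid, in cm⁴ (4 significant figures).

I_x ≈ 572.7 cm⁴

Treat the section as a set of non-overlapping primitives; coordinates are from the bounding-box lower-left.
Flange: 11 × 1.2, A = 13.2 cm², y = 12.6 cm, Ī = 1.584 cm⁴.
Web: 1.6 × 12, A = 19.2 cm², y = 6 cm, Ī = 230.4 cm⁴.
Centroid: ȳ = ΣA·y / ΣA = 8.68889 cm.
Transfer each piece to the horizontal axis through the centroid using Ī + A·d² with d = y − 8.68889:
  flange: d = 3.91111 cm → contributes +203.502 cm⁴
  web: d = -2.68889 cm → contributes +369.218 cm⁴
Total I = 572.72 cm⁴.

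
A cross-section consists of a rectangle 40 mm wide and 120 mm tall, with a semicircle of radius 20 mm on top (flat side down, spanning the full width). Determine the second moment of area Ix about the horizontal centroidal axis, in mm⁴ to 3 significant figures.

Break the section into simple shapes (no overlaps), measuring from the bottom-left corner of the bounding box.
Rectangular body: 40 × 120, A = 4 800 mm², y = 60 mm, Ī = 5 760 000 mm⁴.
Semicircular cap: semicircle r = 20, A = 628.32 mm², y = 128.49 mm, Ī = 17 561 mm⁴.
Centroid: ȳ = ΣA·y / ΣA = 67.927 mm.
Transfer each piece to the horizontal centroidal axis using Ī + A·d² with d = y − 67.927:
  rectangular body: d = -7.9274 mm → contributes +6 061 650 mm⁴
  semicircular cap: d = 60.561 mm → contributes +2 321 994 mm⁴
Total I = 8 383 643 mm⁴.

Ix ≈ 8.38 × 10⁶ mm⁴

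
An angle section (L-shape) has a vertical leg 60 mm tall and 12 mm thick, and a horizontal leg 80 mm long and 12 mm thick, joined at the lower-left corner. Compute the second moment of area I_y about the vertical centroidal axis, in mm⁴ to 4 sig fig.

Treat the section as a set of non-overlapping primitives; coordinates are from the bounding-box lower-left.
Vertical leg: 12 × 60, A = 720 mm², x = 6 mm, Ī = 8 640 mm⁴.
Horizontal leg (remainder): 68 × 12, A = 816 mm², x = 46 mm, Ī = 314 432 mm⁴.
Centroid: x̄ = ΣA·x / ΣA = 27.25 mm.
Transfer each piece to the vertical centroidal axis using Ī + A·d² with d = x − 27.25:
  vertical leg: d = -21.25 mm → contributes +333 765 mm⁴
  horizontal leg (remainder): d = 18.75 mm → contributes +601 307 mm⁴
Total I = 935 072 mm⁴.

I_y ≈ 9.351 × 10⁵ mm⁴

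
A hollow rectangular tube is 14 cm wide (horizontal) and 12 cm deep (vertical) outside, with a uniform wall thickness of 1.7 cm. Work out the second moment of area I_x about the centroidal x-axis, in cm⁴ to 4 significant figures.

Break the section into simple shapes (no overlaps), measuring from the bottom-left corner of the bounding box.
Outer rectangle: 14 × 12, A = 168 cm², y = 6 cm, Ī = 2 016 cm⁴.
Inner void (subtracted): 10.6 × 8.6, A = 91.16 cm², y = 6 cm, Ī = 561.849 cm⁴.
By symmetry the centroid is at mid-height, ȳ = 6 cm.
All pieces are centred on the centroidal x-axis, so I = ΣĪ (holes subtracted) = 1454.15 cm⁴.

I_x ≈ 1454 cm⁴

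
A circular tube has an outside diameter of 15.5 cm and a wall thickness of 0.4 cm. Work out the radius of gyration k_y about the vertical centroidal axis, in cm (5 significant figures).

Treat the section as a set of non-overlapping primitives; coordinates are from the bounding-box lower-left.
Outer circle: ⌀15.5, A = 188.6919 cm², x = 7.75 cm, Ī = 2833.327 cm⁴.
Bore (subtracted): ⌀14.7, A = 169.7167 cm², x = 7.75 cm, Ī = 2292.13 cm⁴.
By symmetry the centroid is at mid-width, x̄ = 7.75 cm.
All pieces are centred on the vertical centroidal axis, so I = ΣĪ (holes subtracted) = 541.197 cm⁴.
Radius of gyration: k = √(I/A) = √(541.197 / 18.97522) = 5.340529 cm.

k_y ≈ 5.3405 cm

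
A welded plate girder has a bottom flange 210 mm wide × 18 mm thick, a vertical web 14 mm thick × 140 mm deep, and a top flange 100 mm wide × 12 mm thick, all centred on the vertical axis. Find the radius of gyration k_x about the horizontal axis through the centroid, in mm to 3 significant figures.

k_x ≈ 63.1 mm

Treat the section as a set of non-overlapping primitives; coordinates are from the bounding-box lower-left.
Bottom plate: 210 × 18, A = 3 780 mm², y = 9 mm, Ī = 102 060 mm⁴.
Web plate: 14 × 140, A = 1 960 mm², y = 88 mm, Ī = 3 201 333 mm⁴.
Top plate: 100 × 12, A = 1 200 mm², y = 164 mm, Ī = 14 400 mm⁴.
Centroid: ȳ = ΣA·y / ΣA = 58.112 mm.
Transfer each piece to the horizontal axis through the centroid using Ī + A·d² with d = y − 58.112:
  bottom plate: d = -49.112 mm → contributes +9 219 522 mm⁴
  web plate: d = 29.888 mm → contributes +4 952 141 mm⁴
  top plate: d = 105.89 mm → contributes +13 469 023 mm⁴
Total I = 27 640 686 mm⁴.
Radius of gyration: k = √(I/A) = √(27 640 686 / 6 940) = 63.109 mm.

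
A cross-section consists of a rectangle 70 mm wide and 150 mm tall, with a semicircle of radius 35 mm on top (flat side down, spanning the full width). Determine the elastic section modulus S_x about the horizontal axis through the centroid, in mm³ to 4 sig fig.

Decompose the section into non-overlapping parts with the origin at the bottom-left of its bounding rectangle.
Rectangular body: 70 × 150, A = 10 500 mm², y = 75 mm, Ī = 19 687 500 mm⁴.
Semicircular cap: semicircle r = 35, A = 1924.23 mm², y = 164.854 mm, Ī = 164 704 mm⁴.
Centroid: ȳ = ΣA·y / ΣA = 88.9164 mm.
Transfer each piece to the horizontal axis through the centroid using Ī + A·d² with d = y − 88.9164:
  rectangular body: d = -13.9164 mm → contributes +21 720 989 mm⁴
  semicircular cap: d = 75.9381 mm → contributes +11 260 928 mm⁴
Total I = 32 981 917 mm⁴.
Extreme fibre distance c = 96.0836 mm; S = I/c = 343 263 mm³.

S_x ≈ 3.433 × 10⁵ mm³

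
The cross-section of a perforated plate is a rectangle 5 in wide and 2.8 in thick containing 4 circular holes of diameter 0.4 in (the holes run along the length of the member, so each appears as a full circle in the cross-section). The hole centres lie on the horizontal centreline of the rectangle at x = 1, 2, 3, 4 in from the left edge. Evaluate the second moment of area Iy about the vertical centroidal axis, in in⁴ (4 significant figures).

Treat the section as a set of non-overlapping primitives; coordinates are from the bounding-box lower-left.
Plate: 5 × 2.8, A = 14 in², x = 2.5 in, Ī = 29.1667 in⁴.
Hole 1 (subtracted): ⌀0.4, A = 0.125664 in², x = 1 in, Ī = 0.00125664 in⁴.
Hole 2 (subtracted): ⌀0.4, A = 0.125664 in², x = 2 in, Ī = 0.00125664 in⁴.
Hole 3 (subtracted): ⌀0.4, A = 0.125664 in², x = 3 in, Ī = 0.00125664 in⁴.
Hole 4 (subtracted): ⌀0.4, A = 0.125664 in², x = 4 in, Ī = 0.00125664 in⁴.
By symmetry the centroid is at mid-width, x̄ = 2.5 in.
Transfer each piece to the vertical centroidal axis using Ī + A·d² with d = x − 2.5:
  plate: d = 0 in → contributes +29.1667 in⁴
  hole 1: d = -1.5 in → contributes −0.284 in⁴
  hole 2: d = -0.5 in → contributes −0.0326726 in⁴
  hole 3: d = 0.5 in → contributes −0.0326726 in⁴
  hole 4: d = 1.5 in → contributes −0.284 in⁴
Total I = 28.5333 in⁴.

Iy ≈ 28.53 in⁴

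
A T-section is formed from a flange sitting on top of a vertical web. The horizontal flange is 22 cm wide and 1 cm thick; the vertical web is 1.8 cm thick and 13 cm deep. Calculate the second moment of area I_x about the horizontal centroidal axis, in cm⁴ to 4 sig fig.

Decompose the section into non-overlapping parts with the origin at the bottom-left of its bounding rectangle.
Flange: 22 × 1, A = 22 cm², y = 13.5 cm, Ī = 1.83333 cm⁴.
Web: 1.8 × 13, A = 23.4 cm², y = 6.5 cm, Ī = 329.55 cm⁴.
Centroid: ȳ = ΣA·y / ΣA = 9.89207 cm.
Transfer each piece to the horizontal centroidal axis using Ī + A·d² with d = y − 9.89207:
  flange: d = 3.60793 cm → contributes +288.211 cm⁴
  web: d = -3.39207 cm → contributes +598.794 cm⁴
Total I = 887.004 cm⁴.

I_x ≈ 887.0 cm⁴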